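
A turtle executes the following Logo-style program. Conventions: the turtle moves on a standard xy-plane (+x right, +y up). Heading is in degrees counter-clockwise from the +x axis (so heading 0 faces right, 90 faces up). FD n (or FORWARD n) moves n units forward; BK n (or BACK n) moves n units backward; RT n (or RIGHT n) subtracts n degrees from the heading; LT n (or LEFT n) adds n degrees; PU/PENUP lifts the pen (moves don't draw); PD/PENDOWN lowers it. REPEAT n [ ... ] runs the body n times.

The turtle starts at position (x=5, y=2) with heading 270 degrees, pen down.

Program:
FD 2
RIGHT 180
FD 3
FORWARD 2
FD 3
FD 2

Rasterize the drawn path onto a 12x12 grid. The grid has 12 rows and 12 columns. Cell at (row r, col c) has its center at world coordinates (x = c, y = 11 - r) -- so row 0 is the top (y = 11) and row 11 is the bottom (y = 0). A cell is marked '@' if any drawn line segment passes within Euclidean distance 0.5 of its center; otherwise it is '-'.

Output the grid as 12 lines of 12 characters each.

Answer: ------------
-----@------
-----@------
-----@------
-----@------
-----@------
-----@------
-----@------
-----@------
-----@------
-----@------
-----@------

Derivation:
Segment 0: (5,2) -> (5,0)
Segment 1: (5,0) -> (5,3)
Segment 2: (5,3) -> (5,5)
Segment 3: (5,5) -> (5,8)
Segment 4: (5,8) -> (5,10)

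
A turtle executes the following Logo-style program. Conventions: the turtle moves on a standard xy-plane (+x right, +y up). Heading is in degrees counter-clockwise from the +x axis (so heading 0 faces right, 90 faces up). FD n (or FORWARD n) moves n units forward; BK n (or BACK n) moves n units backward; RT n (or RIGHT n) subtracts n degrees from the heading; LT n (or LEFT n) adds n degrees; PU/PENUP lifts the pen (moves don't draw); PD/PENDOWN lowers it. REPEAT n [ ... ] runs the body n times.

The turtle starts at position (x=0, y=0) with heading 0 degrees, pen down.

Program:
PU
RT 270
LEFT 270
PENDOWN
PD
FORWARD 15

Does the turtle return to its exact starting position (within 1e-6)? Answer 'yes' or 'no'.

Answer: no

Derivation:
Executing turtle program step by step:
Start: pos=(0,0), heading=0, pen down
PU: pen up
RT 270: heading 0 -> 90
LT 270: heading 90 -> 0
PD: pen down
PD: pen down
FD 15: (0,0) -> (15,0) [heading=0, draw]
Final: pos=(15,0), heading=0, 1 segment(s) drawn

Start position: (0, 0)
Final position: (15, 0)
Distance = 15; >= 1e-6 -> NOT closed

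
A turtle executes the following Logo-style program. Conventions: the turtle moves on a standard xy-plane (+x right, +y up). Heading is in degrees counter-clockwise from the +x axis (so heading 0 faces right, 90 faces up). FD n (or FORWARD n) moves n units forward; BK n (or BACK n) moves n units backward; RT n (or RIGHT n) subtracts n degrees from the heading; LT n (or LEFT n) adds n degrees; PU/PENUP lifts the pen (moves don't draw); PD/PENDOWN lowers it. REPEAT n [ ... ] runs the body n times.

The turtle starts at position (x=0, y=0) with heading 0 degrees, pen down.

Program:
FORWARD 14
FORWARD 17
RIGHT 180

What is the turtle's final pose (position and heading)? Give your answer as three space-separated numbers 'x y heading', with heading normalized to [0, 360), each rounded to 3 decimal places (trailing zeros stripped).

Answer: 31 0 180

Derivation:
Executing turtle program step by step:
Start: pos=(0,0), heading=0, pen down
FD 14: (0,0) -> (14,0) [heading=0, draw]
FD 17: (14,0) -> (31,0) [heading=0, draw]
RT 180: heading 0 -> 180
Final: pos=(31,0), heading=180, 2 segment(s) drawn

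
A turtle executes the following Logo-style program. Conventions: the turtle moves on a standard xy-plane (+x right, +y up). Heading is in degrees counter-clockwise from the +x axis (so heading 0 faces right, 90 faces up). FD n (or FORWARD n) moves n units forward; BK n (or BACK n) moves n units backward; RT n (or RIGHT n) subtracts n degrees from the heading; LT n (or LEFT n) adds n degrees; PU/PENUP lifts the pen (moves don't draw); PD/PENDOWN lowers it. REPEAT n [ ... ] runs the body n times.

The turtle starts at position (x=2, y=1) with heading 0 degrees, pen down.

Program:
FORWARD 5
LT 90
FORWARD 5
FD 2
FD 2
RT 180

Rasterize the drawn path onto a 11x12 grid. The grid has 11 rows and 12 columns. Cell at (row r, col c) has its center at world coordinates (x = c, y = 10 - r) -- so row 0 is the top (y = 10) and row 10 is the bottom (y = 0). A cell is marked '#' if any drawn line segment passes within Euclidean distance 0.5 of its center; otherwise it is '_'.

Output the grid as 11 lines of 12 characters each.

Segment 0: (2,1) -> (7,1)
Segment 1: (7,1) -> (7,6)
Segment 2: (7,6) -> (7,8)
Segment 3: (7,8) -> (7,10)

Answer: _______#____
_______#____
_______#____
_______#____
_______#____
_______#____
_______#____
_______#____
_______#____
__######____
____________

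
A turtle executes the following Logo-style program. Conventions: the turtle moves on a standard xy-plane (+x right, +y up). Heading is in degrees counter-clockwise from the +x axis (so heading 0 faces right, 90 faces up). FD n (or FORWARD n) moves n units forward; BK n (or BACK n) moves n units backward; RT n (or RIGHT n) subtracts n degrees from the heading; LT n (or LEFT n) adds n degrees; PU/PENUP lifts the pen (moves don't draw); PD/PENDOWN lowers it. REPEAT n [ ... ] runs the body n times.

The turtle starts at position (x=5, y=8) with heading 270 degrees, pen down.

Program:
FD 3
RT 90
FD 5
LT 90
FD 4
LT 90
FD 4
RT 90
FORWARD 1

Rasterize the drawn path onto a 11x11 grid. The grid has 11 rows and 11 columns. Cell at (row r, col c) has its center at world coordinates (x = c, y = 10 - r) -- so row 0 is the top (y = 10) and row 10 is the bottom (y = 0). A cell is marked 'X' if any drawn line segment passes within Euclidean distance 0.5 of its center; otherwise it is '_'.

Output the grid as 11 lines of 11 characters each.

Segment 0: (5,8) -> (5,5)
Segment 1: (5,5) -> (-0,5)
Segment 2: (-0,5) -> (-0,1)
Segment 3: (-0,1) -> (4,1)
Segment 4: (4,1) -> (4,-0)

Answer: ___________
___________
_____X_____
_____X_____
_____X_____
XXXXXX_____
X__________
X__________
X__________
XXXXX______
____X______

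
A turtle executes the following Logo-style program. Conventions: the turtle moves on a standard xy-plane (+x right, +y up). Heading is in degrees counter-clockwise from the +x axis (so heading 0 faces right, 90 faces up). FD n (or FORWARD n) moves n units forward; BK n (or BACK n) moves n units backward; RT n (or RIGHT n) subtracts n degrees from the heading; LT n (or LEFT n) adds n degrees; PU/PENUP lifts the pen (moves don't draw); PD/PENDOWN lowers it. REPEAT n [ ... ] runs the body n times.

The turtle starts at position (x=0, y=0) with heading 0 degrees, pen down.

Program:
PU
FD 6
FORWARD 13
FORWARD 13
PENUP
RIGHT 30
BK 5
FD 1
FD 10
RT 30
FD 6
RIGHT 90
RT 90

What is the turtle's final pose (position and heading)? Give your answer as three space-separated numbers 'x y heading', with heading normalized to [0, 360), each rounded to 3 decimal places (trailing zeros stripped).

Answer: 40.196 -8.196 120

Derivation:
Executing turtle program step by step:
Start: pos=(0,0), heading=0, pen down
PU: pen up
FD 6: (0,0) -> (6,0) [heading=0, move]
FD 13: (6,0) -> (19,0) [heading=0, move]
FD 13: (19,0) -> (32,0) [heading=0, move]
PU: pen up
RT 30: heading 0 -> 330
BK 5: (32,0) -> (27.67,2.5) [heading=330, move]
FD 1: (27.67,2.5) -> (28.536,2) [heading=330, move]
FD 10: (28.536,2) -> (37.196,-3) [heading=330, move]
RT 30: heading 330 -> 300
FD 6: (37.196,-3) -> (40.196,-8.196) [heading=300, move]
RT 90: heading 300 -> 210
RT 90: heading 210 -> 120
Final: pos=(40.196,-8.196), heading=120, 0 segment(s) drawn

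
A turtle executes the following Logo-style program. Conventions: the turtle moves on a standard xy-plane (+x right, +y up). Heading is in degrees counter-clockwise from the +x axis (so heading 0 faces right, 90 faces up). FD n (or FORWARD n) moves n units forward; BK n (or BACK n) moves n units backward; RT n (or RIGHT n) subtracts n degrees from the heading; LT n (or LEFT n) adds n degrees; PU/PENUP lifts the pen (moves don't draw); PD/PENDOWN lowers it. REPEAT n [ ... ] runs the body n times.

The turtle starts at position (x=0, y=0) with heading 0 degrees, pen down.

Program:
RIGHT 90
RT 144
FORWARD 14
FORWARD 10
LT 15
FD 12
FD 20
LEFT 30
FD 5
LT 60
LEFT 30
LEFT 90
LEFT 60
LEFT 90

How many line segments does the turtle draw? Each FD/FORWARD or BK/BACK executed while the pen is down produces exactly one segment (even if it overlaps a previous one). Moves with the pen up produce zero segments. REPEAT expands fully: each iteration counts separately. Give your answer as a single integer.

Answer: 5

Derivation:
Executing turtle program step by step:
Start: pos=(0,0), heading=0, pen down
RT 90: heading 0 -> 270
RT 144: heading 270 -> 126
FD 14: (0,0) -> (-8.229,11.326) [heading=126, draw]
FD 10: (-8.229,11.326) -> (-14.107,19.416) [heading=126, draw]
LT 15: heading 126 -> 141
FD 12: (-14.107,19.416) -> (-23.433,26.968) [heading=141, draw]
FD 20: (-23.433,26.968) -> (-38.976,39.555) [heading=141, draw]
LT 30: heading 141 -> 171
FD 5: (-38.976,39.555) -> (-43.914,40.337) [heading=171, draw]
LT 60: heading 171 -> 231
LT 30: heading 231 -> 261
LT 90: heading 261 -> 351
LT 60: heading 351 -> 51
LT 90: heading 51 -> 141
Final: pos=(-43.914,40.337), heading=141, 5 segment(s) drawn
Segments drawn: 5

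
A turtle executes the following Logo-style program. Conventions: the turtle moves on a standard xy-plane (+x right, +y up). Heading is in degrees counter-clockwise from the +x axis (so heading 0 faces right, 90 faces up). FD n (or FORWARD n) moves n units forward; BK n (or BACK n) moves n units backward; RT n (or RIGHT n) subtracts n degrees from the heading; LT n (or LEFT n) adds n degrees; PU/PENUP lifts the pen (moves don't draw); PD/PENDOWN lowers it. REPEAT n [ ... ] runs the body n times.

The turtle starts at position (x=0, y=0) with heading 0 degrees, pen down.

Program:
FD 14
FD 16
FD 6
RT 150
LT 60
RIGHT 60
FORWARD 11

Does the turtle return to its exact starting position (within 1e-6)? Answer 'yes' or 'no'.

Executing turtle program step by step:
Start: pos=(0,0), heading=0, pen down
FD 14: (0,0) -> (14,0) [heading=0, draw]
FD 16: (14,0) -> (30,0) [heading=0, draw]
FD 6: (30,0) -> (36,0) [heading=0, draw]
RT 150: heading 0 -> 210
LT 60: heading 210 -> 270
RT 60: heading 270 -> 210
FD 11: (36,0) -> (26.474,-5.5) [heading=210, draw]
Final: pos=(26.474,-5.5), heading=210, 4 segment(s) drawn

Start position: (0, 0)
Final position: (26.474, -5.5)
Distance = 27.039; >= 1e-6 -> NOT closed

Answer: no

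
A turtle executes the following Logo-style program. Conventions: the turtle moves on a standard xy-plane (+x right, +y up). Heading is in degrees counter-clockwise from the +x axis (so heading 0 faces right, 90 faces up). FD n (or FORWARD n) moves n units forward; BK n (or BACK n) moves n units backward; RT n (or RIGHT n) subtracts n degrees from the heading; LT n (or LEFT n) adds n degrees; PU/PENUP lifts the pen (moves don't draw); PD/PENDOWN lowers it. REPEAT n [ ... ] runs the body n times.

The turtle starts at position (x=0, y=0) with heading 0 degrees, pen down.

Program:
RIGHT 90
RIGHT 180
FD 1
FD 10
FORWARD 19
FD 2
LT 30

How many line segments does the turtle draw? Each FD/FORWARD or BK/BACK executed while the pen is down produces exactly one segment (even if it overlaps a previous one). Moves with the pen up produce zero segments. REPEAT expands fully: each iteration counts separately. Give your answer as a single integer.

Answer: 4

Derivation:
Executing turtle program step by step:
Start: pos=(0,0), heading=0, pen down
RT 90: heading 0 -> 270
RT 180: heading 270 -> 90
FD 1: (0,0) -> (0,1) [heading=90, draw]
FD 10: (0,1) -> (0,11) [heading=90, draw]
FD 19: (0,11) -> (0,30) [heading=90, draw]
FD 2: (0,30) -> (0,32) [heading=90, draw]
LT 30: heading 90 -> 120
Final: pos=(0,32), heading=120, 4 segment(s) drawn
Segments drawn: 4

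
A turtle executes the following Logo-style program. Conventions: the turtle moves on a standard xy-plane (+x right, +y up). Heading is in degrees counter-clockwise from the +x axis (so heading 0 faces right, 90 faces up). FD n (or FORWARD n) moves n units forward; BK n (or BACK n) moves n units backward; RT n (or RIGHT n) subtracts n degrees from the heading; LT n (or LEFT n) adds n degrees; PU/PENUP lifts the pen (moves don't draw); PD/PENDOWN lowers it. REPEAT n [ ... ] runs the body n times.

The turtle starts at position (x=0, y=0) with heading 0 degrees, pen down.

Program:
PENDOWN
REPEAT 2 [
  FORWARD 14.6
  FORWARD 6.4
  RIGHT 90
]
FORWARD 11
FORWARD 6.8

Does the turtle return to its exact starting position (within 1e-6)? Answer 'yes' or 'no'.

Executing turtle program step by step:
Start: pos=(0,0), heading=0, pen down
PD: pen down
REPEAT 2 [
  -- iteration 1/2 --
  FD 14.6: (0,0) -> (14.6,0) [heading=0, draw]
  FD 6.4: (14.6,0) -> (21,0) [heading=0, draw]
  RT 90: heading 0 -> 270
  -- iteration 2/2 --
  FD 14.6: (21,0) -> (21,-14.6) [heading=270, draw]
  FD 6.4: (21,-14.6) -> (21,-21) [heading=270, draw]
  RT 90: heading 270 -> 180
]
FD 11: (21,-21) -> (10,-21) [heading=180, draw]
FD 6.8: (10,-21) -> (3.2,-21) [heading=180, draw]
Final: pos=(3.2,-21), heading=180, 6 segment(s) drawn

Start position: (0, 0)
Final position: (3.2, -21)
Distance = 21.242; >= 1e-6 -> NOT closed

Answer: no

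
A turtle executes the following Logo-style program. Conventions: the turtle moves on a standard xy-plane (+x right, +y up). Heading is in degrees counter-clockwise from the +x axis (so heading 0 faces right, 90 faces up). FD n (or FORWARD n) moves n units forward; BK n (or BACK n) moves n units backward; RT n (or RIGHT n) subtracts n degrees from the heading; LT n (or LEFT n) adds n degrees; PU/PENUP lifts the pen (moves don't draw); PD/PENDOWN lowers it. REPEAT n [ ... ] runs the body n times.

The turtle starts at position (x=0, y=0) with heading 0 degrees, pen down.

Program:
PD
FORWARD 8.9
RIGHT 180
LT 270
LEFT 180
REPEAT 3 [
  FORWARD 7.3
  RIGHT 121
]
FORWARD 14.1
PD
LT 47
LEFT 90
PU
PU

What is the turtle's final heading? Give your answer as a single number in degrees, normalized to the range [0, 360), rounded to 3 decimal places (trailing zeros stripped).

Answer: 44

Derivation:
Executing turtle program step by step:
Start: pos=(0,0), heading=0, pen down
PD: pen down
FD 8.9: (0,0) -> (8.9,0) [heading=0, draw]
RT 180: heading 0 -> 180
LT 270: heading 180 -> 90
LT 180: heading 90 -> 270
REPEAT 3 [
  -- iteration 1/3 --
  FD 7.3: (8.9,0) -> (8.9,-7.3) [heading=270, draw]
  RT 121: heading 270 -> 149
  -- iteration 2/3 --
  FD 7.3: (8.9,-7.3) -> (2.643,-3.54) [heading=149, draw]
  RT 121: heading 149 -> 28
  -- iteration 3/3 --
  FD 7.3: (2.643,-3.54) -> (9.088,-0.113) [heading=28, draw]
  RT 121: heading 28 -> 267
]
FD 14.1: (9.088,-0.113) -> (8.35,-14.194) [heading=267, draw]
PD: pen down
LT 47: heading 267 -> 314
LT 90: heading 314 -> 44
PU: pen up
PU: pen up
Final: pos=(8.35,-14.194), heading=44, 5 segment(s) drawn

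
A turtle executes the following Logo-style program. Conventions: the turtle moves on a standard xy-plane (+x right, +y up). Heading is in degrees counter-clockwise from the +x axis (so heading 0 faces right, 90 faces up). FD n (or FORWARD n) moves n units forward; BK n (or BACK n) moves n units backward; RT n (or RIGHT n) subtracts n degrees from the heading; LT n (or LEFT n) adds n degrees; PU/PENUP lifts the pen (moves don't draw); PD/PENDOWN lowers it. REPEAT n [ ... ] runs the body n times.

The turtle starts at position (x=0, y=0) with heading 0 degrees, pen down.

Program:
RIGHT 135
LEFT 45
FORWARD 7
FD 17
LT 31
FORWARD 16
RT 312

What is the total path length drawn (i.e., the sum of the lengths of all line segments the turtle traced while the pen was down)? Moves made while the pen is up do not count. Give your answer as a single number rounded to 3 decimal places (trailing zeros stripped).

Answer: 40

Derivation:
Executing turtle program step by step:
Start: pos=(0,0), heading=0, pen down
RT 135: heading 0 -> 225
LT 45: heading 225 -> 270
FD 7: (0,0) -> (0,-7) [heading=270, draw]
FD 17: (0,-7) -> (0,-24) [heading=270, draw]
LT 31: heading 270 -> 301
FD 16: (0,-24) -> (8.241,-37.715) [heading=301, draw]
RT 312: heading 301 -> 349
Final: pos=(8.241,-37.715), heading=349, 3 segment(s) drawn

Segment lengths:
  seg 1: (0,0) -> (0,-7), length = 7
  seg 2: (0,-7) -> (0,-24), length = 17
  seg 3: (0,-24) -> (8.241,-37.715), length = 16
Total = 40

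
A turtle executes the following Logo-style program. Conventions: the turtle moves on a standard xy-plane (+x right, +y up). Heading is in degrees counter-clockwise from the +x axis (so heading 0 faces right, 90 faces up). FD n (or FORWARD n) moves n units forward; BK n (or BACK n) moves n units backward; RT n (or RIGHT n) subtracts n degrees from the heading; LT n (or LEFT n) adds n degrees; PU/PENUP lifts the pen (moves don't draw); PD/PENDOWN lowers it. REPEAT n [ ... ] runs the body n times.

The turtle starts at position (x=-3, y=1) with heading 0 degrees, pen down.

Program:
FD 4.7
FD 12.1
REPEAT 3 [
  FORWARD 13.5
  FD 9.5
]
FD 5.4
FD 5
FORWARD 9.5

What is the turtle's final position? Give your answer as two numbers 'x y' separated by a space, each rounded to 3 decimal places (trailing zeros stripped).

Answer: 102.7 1

Derivation:
Executing turtle program step by step:
Start: pos=(-3,1), heading=0, pen down
FD 4.7: (-3,1) -> (1.7,1) [heading=0, draw]
FD 12.1: (1.7,1) -> (13.8,1) [heading=0, draw]
REPEAT 3 [
  -- iteration 1/3 --
  FD 13.5: (13.8,1) -> (27.3,1) [heading=0, draw]
  FD 9.5: (27.3,1) -> (36.8,1) [heading=0, draw]
  -- iteration 2/3 --
  FD 13.5: (36.8,1) -> (50.3,1) [heading=0, draw]
  FD 9.5: (50.3,1) -> (59.8,1) [heading=0, draw]
  -- iteration 3/3 --
  FD 13.5: (59.8,1) -> (73.3,1) [heading=0, draw]
  FD 9.5: (73.3,1) -> (82.8,1) [heading=0, draw]
]
FD 5.4: (82.8,1) -> (88.2,1) [heading=0, draw]
FD 5: (88.2,1) -> (93.2,1) [heading=0, draw]
FD 9.5: (93.2,1) -> (102.7,1) [heading=0, draw]
Final: pos=(102.7,1), heading=0, 11 segment(s) drawn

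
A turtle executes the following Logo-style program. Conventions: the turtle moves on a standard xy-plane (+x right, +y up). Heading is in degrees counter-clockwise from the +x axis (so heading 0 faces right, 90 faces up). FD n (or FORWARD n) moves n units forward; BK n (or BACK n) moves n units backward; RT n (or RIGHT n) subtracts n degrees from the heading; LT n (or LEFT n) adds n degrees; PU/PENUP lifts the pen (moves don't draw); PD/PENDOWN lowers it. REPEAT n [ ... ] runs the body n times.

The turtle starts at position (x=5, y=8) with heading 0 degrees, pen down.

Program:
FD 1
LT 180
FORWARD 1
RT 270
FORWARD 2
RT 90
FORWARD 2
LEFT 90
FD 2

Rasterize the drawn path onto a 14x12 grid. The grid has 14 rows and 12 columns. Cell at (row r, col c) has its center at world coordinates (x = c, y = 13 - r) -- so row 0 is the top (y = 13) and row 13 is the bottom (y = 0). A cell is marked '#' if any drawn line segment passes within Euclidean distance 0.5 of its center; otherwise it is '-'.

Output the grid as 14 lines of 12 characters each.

Answer: ------------
------------
------------
------------
------------
-----##-----
-----#------
---###------
---#--------
---#--------
------------
------------
------------
------------

Derivation:
Segment 0: (5,8) -> (6,8)
Segment 1: (6,8) -> (5,8)
Segment 2: (5,8) -> (5,6)
Segment 3: (5,6) -> (3,6)
Segment 4: (3,6) -> (3,4)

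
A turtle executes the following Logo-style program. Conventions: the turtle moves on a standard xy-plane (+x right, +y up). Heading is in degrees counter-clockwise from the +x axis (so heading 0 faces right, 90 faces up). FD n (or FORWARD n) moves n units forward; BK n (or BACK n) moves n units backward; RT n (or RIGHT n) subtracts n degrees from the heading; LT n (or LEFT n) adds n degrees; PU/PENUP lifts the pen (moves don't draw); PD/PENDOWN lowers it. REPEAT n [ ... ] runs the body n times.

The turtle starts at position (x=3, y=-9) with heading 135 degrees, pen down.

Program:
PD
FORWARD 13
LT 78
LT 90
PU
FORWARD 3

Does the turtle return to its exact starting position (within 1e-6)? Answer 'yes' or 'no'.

Executing turtle program step by step:
Start: pos=(3,-9), heading=135, pen down
PD: pen down
FD 13: (3,-9) -> (-6.192,0.192) [heading=135, draw]
LT 78: heading 135 -> 213
LT 90: heading 213 -> 303
PU: pen up
FD 3: (-6.192,0.192) -> (-4.558,-2.324) [heading=303, move]
Final: pos=(-4.558,-2.324), heading=303, 1 segment(s) drawn

Start position: (3, -9)
Final position: (-4.558, -2.324)
Distance = 10.085; >= 1e-6 -> NOT closed

Answer: no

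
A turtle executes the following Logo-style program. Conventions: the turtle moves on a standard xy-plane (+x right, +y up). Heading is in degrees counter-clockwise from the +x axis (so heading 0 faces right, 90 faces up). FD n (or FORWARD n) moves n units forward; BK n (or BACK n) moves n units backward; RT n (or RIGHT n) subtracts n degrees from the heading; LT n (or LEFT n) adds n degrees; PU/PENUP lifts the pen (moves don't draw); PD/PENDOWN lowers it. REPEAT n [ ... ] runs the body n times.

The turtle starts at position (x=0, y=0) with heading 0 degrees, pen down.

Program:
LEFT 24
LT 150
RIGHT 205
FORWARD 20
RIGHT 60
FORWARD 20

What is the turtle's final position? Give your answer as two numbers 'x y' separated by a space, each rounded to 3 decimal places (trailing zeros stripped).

Executing turtle program step by step:
Start: pos=(0,0), heading=0, pen down
LT 24: heading 0 -> 24
LT 150: heading 24 -> 174
RT 205: heading 174 -> 329
FD 20: (0,0) -> (17.143,-10.301) [heading=329, draw]
RT 60: heading 329 -> 269
FD 20: (17.143,-10.301) -> (16.794,-30.298) [heading=269, draw]
Final: pos=(16.794,-30.298), heading=269, 2 segment(s) drawn

Answer: 16.794 -30.298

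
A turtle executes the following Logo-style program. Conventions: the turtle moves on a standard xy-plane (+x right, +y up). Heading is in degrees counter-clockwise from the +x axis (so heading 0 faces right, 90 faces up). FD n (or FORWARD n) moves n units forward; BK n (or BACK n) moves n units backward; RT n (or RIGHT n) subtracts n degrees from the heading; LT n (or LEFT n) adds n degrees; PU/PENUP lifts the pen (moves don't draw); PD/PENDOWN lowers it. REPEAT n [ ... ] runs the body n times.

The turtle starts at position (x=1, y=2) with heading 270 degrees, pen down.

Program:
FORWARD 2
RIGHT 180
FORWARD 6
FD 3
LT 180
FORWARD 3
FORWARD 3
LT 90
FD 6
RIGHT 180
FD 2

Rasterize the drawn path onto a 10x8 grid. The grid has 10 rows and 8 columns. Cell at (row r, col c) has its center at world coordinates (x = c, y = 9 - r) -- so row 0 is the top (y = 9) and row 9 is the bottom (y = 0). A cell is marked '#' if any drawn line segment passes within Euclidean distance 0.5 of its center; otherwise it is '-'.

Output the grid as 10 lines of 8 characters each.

Segment 0: (1,2) -> (1,0)
Segment 1: (1,0) -> (1,6)
Segment 2: (1,6) -> (1,9)
Segment 3: (1,9) -> (1,6)
Segment 4: (1,6) -> (1,3)
Segment 5: (1,3) -> (7,3)
Segment 6: (7,3) -> (5,3)

Answer: -#------
-#------
-#------
-#------
-#------
-#------
-#######
-#------
-#------
-#------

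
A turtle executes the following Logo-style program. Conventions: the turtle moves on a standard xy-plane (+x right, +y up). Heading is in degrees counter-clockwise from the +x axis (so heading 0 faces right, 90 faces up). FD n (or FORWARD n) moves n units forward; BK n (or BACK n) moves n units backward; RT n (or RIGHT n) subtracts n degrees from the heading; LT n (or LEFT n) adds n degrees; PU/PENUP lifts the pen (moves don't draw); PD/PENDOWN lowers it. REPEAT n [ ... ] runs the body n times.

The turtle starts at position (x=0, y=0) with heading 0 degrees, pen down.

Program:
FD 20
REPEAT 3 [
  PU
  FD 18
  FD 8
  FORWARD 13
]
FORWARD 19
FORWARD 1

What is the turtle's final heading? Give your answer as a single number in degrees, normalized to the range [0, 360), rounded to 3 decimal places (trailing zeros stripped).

Executing turtle program step by step:
Start: pos=(0,0), heading=0, pen down
FD 20: (0,0) -> (20,0) [heading=0, draw]
REPEAT 3 [
  -- iteration 1/3 --
  PU: pen up
  FD 18: (20,0) -> (38,0) [heading=0, move]
  FD 8: (38,0) -> (46,0) [heading=0, move]
  FD 13: (46,0) -> (59,0) [heading=0, move]
  -- iteration 2/3 --
  PU: pen up
  FD 18: (59,0) -> (77,0) [heading=0, move]
  FD 8: (77,0) -> (85,0) [heading=0, move]
  FD 13: (85,0) -> (98,0) [heading=0, move]
  -- iteration 3/3 --
  PU: pen up
  FD 18: (98,0) -> (116,0) [heading=0, move]
  FD 8: (116,0) -> (124,0) [heading=0, move]
  FD 13: (124,0) -> (137,0) [heading=0, move]
]
FD 19: (137,0) -> (156,0) [heading=0, move]
FD 1: (156,0) -> (157,0) [heading=0, move]
Final: pos=(157,0), heading=0, 1 segment(s) drawn

Answer: 0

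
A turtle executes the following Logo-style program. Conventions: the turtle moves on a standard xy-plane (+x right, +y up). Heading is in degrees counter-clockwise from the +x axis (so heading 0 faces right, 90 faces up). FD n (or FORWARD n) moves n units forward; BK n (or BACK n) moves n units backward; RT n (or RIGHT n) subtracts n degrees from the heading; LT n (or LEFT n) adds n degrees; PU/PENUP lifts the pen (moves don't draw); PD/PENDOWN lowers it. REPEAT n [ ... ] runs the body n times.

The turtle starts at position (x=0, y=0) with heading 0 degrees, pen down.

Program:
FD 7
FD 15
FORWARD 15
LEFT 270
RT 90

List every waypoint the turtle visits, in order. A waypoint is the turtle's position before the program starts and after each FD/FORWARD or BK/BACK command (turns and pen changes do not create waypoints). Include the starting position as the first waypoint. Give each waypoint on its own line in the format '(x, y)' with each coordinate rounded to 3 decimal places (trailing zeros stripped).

Executing turtle program step by step:
Start: pos=(0,0), heading=0, pen down
FD 7: (0,0) -> (7,0) [heading=0, draw]
FD 15: (7,0) -> (22,0) [heading=0, draw]
FD 15: (22,0) -> (37,0) [heading=0, draw]
LT 270: heading 0 -> 270
RT 90: heading 270 -> 180
Final: pos=(37,0), heading=180, 3 segment(s) drawn
Waypoints (4 total):
(0, 0)
(7, 0)
(22, 0)
(37, 0)

Answer: (0, 0)
(7, 0)
(22, 0)
(37, 0)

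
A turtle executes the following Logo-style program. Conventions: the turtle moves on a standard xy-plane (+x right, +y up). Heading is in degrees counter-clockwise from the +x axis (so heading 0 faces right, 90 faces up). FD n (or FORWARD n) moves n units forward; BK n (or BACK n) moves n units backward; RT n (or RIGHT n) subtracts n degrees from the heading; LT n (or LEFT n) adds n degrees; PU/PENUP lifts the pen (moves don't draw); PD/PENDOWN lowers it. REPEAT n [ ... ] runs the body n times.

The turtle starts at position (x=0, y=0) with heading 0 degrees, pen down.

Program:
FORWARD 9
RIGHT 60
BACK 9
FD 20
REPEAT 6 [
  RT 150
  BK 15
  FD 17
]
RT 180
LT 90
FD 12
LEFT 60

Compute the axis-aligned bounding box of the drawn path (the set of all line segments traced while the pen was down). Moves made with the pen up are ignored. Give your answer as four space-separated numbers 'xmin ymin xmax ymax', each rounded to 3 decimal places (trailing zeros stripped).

Executing turtle program step by step:
Start: pos=(0,0), heading=0, pen down
FD 9: (0,0) -> (9,0) [heading=0, draw]
RT 60: heading 0 -> 300
BK 9: (9,0) -> (4.5,7.794) [heading=300, draw]
FD 20: (4.5,7.794) -> (14.5,-9.526) [heading=300, draw]
REPEAT 6 [
  -- iteration 1/6 --
  RT 150: heading 300 -> 150
  BK 15: (14.5,-9.526) -> (27.49,-17.026) [heading=150, draw]
  FD 17: (27.49,-17.026) -> (12.768,-8.526) [heading=150, draw]
  -- iteration 2/6 --
  RT 150: heading 150 -> 0
  BK 15: (12.768,-8.526) -> (-2.232,-8.526) [heading=0, draw]
  FD 17: (-2.232,-8.526) -> (14.768,-8.526) [heading=0, draw]
  -- iteration 3/6 --
  RT 150: heading 0 -> 210
  BK 15: (14.768,-8.526) -> (27.758,-1.026) [heading=210, draw]
  FD 17: (27.758,-1.026) -> (13.036,-9.526) [heading=210, draw]
  -- iteration 4/6 --
  RT 150: heading 210 -> 60
  BK 15: (13.036,-9.526) -> (5.536,-22.517) [heading=60, draw]
  FD 17: (5.536,-22.517) -> (14.036,-7.794) [heading=60, draw]
  -- iteration 5/6 --
  RT 150: heading 60 -> 270
  BK 15: (14.036,-7.794) -> (14.036,7.206) [heading=270, draw]
  FD 17: (14.036,7.206) -> (14.036,-9.794) [heading=270, draw]
  -- iteration 6/6 --
  RT 150: heading 270 -> 120
  BK 15: (14.036,-9.794) -> (21.536,-22.785) [heading=120, draw]
  FD 17: (21.536,-22.785) -> (13.036,-8.062) [heading=120, draw]
]
RT 180: heading 120 -> 300
LT 90: heading 300 -> 30
FD 12: (13.036,-8.062) -> (23.428,-2.062) [heading=30, draw]
LT 60: heading 30 -> 90
Final: pos=(23.428,-2.062), heading=90, 16 segment(s) drawn

Segment endpoints: x in {-2.232, 0, 4.5, 5.536, 9, 12.768, 13.036, 13.036, 14.036, 14.036, 14.5, 14.768, 21.536, 23.428, 27.49, 27.758}, y in {-22.785, -22.517, -17.026, -9.794, -9.526, -9.526, -8.526, -8.526, -8.062, -7.794, -2.062, -1.026, 0, 7.206, 7.794}
xmin=-2.232, ymin=-22.785, xmax=27.758, ymax=7.794

Answer: -2.232 -22.785 27.758 7.794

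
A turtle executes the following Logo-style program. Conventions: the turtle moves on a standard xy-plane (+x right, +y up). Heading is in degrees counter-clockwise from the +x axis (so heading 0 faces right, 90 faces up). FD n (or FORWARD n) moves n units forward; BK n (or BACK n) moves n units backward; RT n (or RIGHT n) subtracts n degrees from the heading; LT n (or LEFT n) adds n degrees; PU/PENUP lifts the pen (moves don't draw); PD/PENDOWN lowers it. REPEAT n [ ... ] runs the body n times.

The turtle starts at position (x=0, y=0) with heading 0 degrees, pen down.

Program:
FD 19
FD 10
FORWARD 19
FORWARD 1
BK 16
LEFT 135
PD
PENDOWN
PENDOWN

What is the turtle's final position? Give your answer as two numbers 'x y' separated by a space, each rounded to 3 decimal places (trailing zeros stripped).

Executing turtle program step by step:
Start: pos=(0,0), heading=0, pen down
FD 19: (0,0) -> (19,0) [heading=0, draw]
FD 10: (19,0) -> (29,0) [heading=0, draw]
FD 19: (29,0) -> (48,0) [heading=0, draw]
FD 1: (48,0) -> (49,0) [heading=0, draw]
BK 16: (49,0) -> (33,0) [heading=0, draw]
LT 135: heading 0 -> 135
PD: pen down
PD: pen down
PD: pen down
Final: pos=(33,0), heading=135, 5 segment(s) drawn

Answer: 33 0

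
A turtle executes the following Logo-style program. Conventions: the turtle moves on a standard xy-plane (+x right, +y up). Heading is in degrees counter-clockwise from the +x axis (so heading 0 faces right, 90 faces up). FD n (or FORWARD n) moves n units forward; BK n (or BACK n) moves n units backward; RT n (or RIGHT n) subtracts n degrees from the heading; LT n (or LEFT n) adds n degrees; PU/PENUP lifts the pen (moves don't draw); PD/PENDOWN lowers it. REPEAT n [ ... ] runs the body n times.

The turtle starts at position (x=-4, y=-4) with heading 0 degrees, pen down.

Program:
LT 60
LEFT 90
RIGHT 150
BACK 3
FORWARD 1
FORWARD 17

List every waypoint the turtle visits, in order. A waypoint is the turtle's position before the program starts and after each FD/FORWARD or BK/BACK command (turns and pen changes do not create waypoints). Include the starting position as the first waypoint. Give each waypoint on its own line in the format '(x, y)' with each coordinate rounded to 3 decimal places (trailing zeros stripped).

Executing turtle program step by step:
Start: pos=(-4,-4), heading=0, pen down
LT 60: heading 0 -> 60
LT 90: heading 60 -> 150
RT 150: heading 150 -> 0
BK 3: (-4,-4) -> (-7,-4) [heading=0, draw]
FD 1: (-7,-4) -> (-6,-4) [heading=0, draw]
FD 17: (-6,-4) -> (11,-4) [heading=0, draw]
Final: pos=(11,-4), heading=0, 3 segment(s) drawn
Waypoints (4 total):
(-4, -4)
(-7, -4)
(-6, -4)
(11, -4)

Answer: (-4, -4)
(-7, -4)
(-6, -4)
(11, -4)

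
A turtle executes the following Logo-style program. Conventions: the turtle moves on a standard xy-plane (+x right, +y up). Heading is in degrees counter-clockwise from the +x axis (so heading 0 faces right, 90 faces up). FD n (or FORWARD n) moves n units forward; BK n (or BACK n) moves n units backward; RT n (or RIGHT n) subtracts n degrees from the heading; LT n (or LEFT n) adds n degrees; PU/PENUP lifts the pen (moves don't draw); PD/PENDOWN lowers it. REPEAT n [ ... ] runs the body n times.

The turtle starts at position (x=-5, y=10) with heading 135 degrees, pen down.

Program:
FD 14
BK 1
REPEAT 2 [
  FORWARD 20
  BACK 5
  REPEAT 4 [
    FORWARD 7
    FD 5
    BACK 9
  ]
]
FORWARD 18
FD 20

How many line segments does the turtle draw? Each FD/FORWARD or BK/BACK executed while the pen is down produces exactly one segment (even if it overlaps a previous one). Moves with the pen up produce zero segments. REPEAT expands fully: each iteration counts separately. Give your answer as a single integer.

Executing turtle program step by step:
Start: pos=(-5,10), heading=135, pen down
FD 14: (-5,10) -> (-14.899,19.899) [heading=135, draw]
BK 1: (-14.899,19.899) -> (-14.192,19.192) [heading=135, draw]
REPEAT 2 [
  -- iteration 1/2 --
  FD 20: (-14.192,19.192) -> (-28.335,33.335) [heading=135, draw]
  BK 5: (-28.335,33.335) -> (-24.799,29.799) [heading=135, draw]
  REPEAT 4 [
    -- iteration 1/4 --
    FD 7: (-24.799,29.799) -> (-29.749,34.749) [heading=135, draw]
    FD 5: (-29.749,34.749) -> (-33.284,38.284) [heading=135, draw]
    BK 9: (-33.284,38.284) -> (-26.92,31.92) [heading=135, draw]
    -- iteration 2/4 --
    FD 7: (-26.92,31.92) -> (-31.87,36.87) [heading=135, draw]
    FD 5: (-31.87,36.87) -> (-35.406,40.406) [heading=135, draw]
    BK 9: (-35.406,40.406) -> (-29.042,34.042) [heading=135, draw]
    -- iteration 3/4 --
    FD 7: (-29.042,34.042) -> (-33.991,38.991) [heading=135, draw]
    FD 5: (-33.991,38.991) -> (-37.527,42.527) [heading=135, draw]
    BK 9: (-37.527,42.527) -> (-31.163,36.163) [heading=135, draw]
    -- iteration 4/4 --
    FD 7: (-31.163,36.163) -> (-36.113,41.113) [heading=135, draw]
    FD 5: (-36.113,41.113) -> (-39.648,44.648) [heading=135, draw]
    BK 9: (-39.648,44.648) -> (-33.284,38.284) [heading=135, draw]
  ]
  -- iteration 2/2 --
  FD 20: (-33.284,38.284) -> (-47.426,52.426) [heading=135, draw]
  BK 5: (-47.426,52.426) -> (-43.891,48.891) [heading=135, draw]
  REPEAT 4 [
    -- iteration 1/4 --
    FD 7: (-43.891,48.891) -> (-48.841,53.841) [heading=135, draw]
    FD 5: (-48.841,53.841) -> (-52.376,57.376) [heading=135, draw]
    BK 9: (-52.376,57.376) -> (-46.012,51.012) [heading=135, draw]
    -- iteration 2/4 --
    FD 7: (-46.012,51.012) -> (-50.962,55.962) [heading=135, draw]
    FD 5: (-50.962,55.962) -> (-54.497,59.497) [heading=135, draw]
    BK 9: (-54.497,59.497) -> (-48.134,53.134) [heading=135, draw]
    -- iteration 3/4 --
    FD 7: (-48.134,53.134) -> (-53.083,58.083) [heading=135, draw]
    FD 5: (-53.083,58.083) -> (-56.619,61.619) [heading=135, draw]
    BK 9: (-56.619,61.619) -> (-50.255,55.255) [heading=135, draw]
    -- iteration 4/4 --
    FD 7: (-50.255,55.255) -> (-55.205,60.205) [heading=135, draw]
    FD 5: (-55.205,60.205) -> (-58.74,63.74) [heading=135, draw]
    BK 9: (-58.74,63.74) -> (-52.376,57.376) [heading=135, draw]
  ]
]
FD 18: (-52.376,57.376) -> (-65.104,70.104) [heading=135, draw]
FD 20: (-65.104,70.104) -> (-79.246,84.246) [heading=135, draw]
Final: pos=(-79.246,84.246), heading=135, 32 segment(s) drawn
Segments drawn: 32

Answer: 32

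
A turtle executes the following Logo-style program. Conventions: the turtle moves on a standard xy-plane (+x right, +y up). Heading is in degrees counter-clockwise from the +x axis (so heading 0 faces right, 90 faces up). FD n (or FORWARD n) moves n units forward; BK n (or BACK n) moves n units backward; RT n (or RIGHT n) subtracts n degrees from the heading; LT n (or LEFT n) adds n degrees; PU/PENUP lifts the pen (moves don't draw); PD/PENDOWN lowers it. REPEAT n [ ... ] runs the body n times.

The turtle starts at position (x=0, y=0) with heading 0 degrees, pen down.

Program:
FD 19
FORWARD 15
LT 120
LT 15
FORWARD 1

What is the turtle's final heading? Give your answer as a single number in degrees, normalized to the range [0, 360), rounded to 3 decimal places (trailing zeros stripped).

Executing turtle program step by step:
Start: pos=(0,0), heading=0, pen down
FD 19: (0,0) -> (19,0) [heading=0, draw]
FD 15: (19,0) -> (34,0) [heading=0, draw]
LT 120: heading 0 -> 120
LT 15: heading 120 -> 135
FD 1: (34,0) -> (33.293,0.707) [heading=135, draw]
Final: pos=(33.293,0.707), heading=135, 3 segment(s) drawn

Answer: 135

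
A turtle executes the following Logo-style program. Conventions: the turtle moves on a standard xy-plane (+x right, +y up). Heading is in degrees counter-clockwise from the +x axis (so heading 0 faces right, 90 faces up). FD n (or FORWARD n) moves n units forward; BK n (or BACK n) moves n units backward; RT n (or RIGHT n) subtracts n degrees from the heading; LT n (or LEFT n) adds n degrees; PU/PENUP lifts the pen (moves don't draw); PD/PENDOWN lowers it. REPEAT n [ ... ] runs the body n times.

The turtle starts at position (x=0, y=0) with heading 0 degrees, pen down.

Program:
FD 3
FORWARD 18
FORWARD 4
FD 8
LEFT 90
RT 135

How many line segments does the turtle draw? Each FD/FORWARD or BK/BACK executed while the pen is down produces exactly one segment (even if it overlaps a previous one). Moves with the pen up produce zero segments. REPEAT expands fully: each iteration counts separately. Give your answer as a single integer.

Answer: 4

Derivation:
Executing turtle program step by step:
Start: pos=(0,0), heading=0, pen down
FD 3: (0,0) -> (3,0) [heading=0, draw]
FD 18: (3,0) -> (21,0) [heading=0, draw]
FD 4: (21,0) -> (25,0) [heading=0, draw]
FD 8: (25,0) -> (33,0) [heading=0, draw]
LT 90: heading 0 -> 90
RT 135: heading 90 -> 315
Final: pos=(33,0), heading=315, 4 segment(s) drawn
Segments drawn: 4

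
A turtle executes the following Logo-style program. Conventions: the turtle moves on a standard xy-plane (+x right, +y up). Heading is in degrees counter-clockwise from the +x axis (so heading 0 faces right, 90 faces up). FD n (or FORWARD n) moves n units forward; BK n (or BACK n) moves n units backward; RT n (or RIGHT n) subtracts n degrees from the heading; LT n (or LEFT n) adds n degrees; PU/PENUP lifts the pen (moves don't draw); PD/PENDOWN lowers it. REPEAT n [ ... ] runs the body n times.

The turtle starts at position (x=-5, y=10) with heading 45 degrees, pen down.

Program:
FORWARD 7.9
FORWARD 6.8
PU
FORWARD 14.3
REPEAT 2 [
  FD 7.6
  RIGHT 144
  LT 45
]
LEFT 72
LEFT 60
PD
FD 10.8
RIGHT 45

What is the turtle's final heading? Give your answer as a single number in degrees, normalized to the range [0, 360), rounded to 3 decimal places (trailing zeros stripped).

Executing turtle program step by step:
Start: pos=(-5,10), heading=45, pen down
FD 7.9: (-5,10) -> (0.586,15.586) [heading=45, draw]
FD 6.8: (0.586,15.586) -> (5.394,20.394) [heading=45, draw]
PU: pen up
FD 14.3: (5.394,20.394) -> (15.506,30.506) [heading=45, move]
REPEAT 2 [
  -- iteration 1/2 --
  FD 7.6: (15.506,30.506) -> (20.88,35.88) [heading=45, move]
  RT 144: heading 45 -> 261
  LT 45: heading 261 -> 306
  -- iteration 2/2 --
  FD 7.6: (20.88,35.88) -> (25.347,29.732) [heading=306, move]
  RT 144: heading 306 -> 162
  LT 45: heading 162 -> 207
]
LT 72: heading 207 -> 279
LT 60: heading 279 -> 339
PD: pen down
FD 10.8: (25.347,29.732) -> (35.43,25.861) [heading=339, draw]
RT 45: heading 339 -> 294
Final: pos=(35.43,25.861), heading=294, 3 segment(s) drawn

Answer: 294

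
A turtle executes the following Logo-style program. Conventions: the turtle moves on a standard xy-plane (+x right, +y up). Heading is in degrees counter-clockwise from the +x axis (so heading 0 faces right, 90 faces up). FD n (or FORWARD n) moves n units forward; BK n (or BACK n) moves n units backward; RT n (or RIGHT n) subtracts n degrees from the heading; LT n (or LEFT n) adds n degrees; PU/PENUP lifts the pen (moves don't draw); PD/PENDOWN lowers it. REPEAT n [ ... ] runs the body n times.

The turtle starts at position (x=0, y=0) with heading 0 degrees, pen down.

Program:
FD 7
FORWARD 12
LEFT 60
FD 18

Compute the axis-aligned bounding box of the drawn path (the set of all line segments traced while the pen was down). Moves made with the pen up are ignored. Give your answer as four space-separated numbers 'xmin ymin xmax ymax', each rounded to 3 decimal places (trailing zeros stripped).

Answer: 0 0 28 15.588

Derivation:
Executing turtle program step by step:
Start: pos=(0,0), heading=0, pen down
FD 7: (0,0) -> (7,0) [heading=0, draw]
FD 12: (7,0) -> (19,0) [heading=0, draw]
LT 60: heading 0 -> 60
FD 18: (19,0) -> (28,15.588) [heading=60, draw]
Final: pos=(28,15.588), heading=60, 3 segment(s) drawn

Segment endpoints: x in {0, 7, 19, 28}, y in {0, 15.588}
xmin=0, ymin=0, xmax=28, ymax=15.588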